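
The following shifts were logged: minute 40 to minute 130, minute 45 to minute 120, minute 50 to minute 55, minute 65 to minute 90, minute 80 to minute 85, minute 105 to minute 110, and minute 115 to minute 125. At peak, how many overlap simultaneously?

4

Walk the sorted start/end points keeping a running depth.
The depth first hits 4 at minute 80.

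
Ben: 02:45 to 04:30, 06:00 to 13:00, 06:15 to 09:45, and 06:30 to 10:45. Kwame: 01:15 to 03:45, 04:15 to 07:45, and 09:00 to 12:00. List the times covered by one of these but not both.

Merge the first list: 02:45-04:30, 06:00-13:00.
A but not B: 03:45-04:15, 07:45-09:00, 12:00-13:00.
B but not A: 01:15-02:45, 04:30-06:00.
Combining gives A △ B.

01:15-02:45, 03:45-04:15, 04:30-06:00, 07:45-09:00, 12:00-13:00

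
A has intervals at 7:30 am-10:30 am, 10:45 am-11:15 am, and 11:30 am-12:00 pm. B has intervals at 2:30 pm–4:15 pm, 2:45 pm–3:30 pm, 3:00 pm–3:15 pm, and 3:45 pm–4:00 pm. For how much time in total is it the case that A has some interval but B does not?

B, merged: 2:30 pm-4:15 pm.
A \ B = 7:30 am-10:30 am, 10:45 am-11:15 am, 11:30 am-12:00 pm.
Total: 3 h + 30 min + 30 min = 4 h.

4 h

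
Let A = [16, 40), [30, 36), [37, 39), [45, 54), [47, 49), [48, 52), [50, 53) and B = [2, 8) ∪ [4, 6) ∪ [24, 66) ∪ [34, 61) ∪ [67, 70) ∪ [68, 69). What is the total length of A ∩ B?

25

A, merged: [16, 40), [45, 54).
B, merged: [2, 8), [24, 66), [67, 70).
A ∩ B = [24, 40), [45, 54).
Total: 16 + 9 = 25.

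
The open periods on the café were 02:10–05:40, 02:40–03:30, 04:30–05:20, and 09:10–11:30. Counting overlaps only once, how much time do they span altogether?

Merged: 02:10–05:40, 09:10–11:30.
Lengths: 3 h 30 min + 2 h 20 min = 5 h 50 min.

5 h 50 min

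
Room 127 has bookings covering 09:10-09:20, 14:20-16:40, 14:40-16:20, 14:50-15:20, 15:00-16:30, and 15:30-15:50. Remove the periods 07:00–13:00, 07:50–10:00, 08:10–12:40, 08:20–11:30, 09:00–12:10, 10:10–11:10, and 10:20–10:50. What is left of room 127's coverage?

First set merges to 09:10–09:20, 14:20–16:40.
Second set merges to 07:00–13:00.
09:10–09:20: entirely removed.
14:20–16:40: nothing removed.

14:20–16:40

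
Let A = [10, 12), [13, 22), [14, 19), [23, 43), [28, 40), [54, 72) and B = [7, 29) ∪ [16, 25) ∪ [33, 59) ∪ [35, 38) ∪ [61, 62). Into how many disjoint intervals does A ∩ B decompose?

A, merged: [10, 12), [13, 22), [23, 43), [54, 72).
B, merged: [7, 29), [33, 59), [61, 62).
A ∩ B = [10, 12), [13, 22), [23, 29), [33, 43), [54, 59), [61, 62).
That is 6 disjoint pieces.

6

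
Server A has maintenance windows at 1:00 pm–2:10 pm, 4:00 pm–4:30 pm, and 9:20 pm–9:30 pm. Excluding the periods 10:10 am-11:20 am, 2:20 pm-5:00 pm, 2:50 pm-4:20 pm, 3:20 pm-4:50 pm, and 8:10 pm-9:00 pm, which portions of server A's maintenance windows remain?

1:00 pm-2:10 pm, 9:20 pm-9:30 pm

Merge the second list: 10:10 am-11:20 am, 2:20 pm-5:00 pm, 8:10 pm-9:00 pm.
1:00 pm-2:10 pm is untouched.
4:00 pm-4:30 pm lies entirely inside B → drops out.
9:20 pm-9:30 pm is untouched.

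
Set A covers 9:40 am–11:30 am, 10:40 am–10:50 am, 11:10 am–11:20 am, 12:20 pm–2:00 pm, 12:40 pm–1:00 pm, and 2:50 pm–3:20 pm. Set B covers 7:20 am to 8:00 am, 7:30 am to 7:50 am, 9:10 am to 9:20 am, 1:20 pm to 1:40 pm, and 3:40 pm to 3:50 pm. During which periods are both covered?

1:20 pm-1:40 pm

Merge the first list: 9:40 am-11:30 am, 12:20 pm-2:00 pm, 2:50 pm-3:20 pm.
Merge the second list: 7:20 am-8:00 am, 9:10 am-9:20 am, 1:20 pm-1:40 pm, 3:40 pm-3:50 pm.
9:40 am-11:30 am meets no B interval.
12:20 pm-2:00 pm ∩ B → 1:20 pm-1:40 pm.
2:50 pm-3:20 pm meets no B interval.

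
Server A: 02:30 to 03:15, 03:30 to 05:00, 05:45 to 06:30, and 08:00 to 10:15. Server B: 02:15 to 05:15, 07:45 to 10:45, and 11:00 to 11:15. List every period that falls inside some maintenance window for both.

02:30-03:15, 03:30-05:00, 08:00-10:15

02:30-03:15 overlaps B on 02:30-03:15.
03:30-05:00 overlaps B on 03:30-05:00.
05:45-06:30 falls entirely outside B.
08:00-10:15 overlaps B on 08:00-10:15.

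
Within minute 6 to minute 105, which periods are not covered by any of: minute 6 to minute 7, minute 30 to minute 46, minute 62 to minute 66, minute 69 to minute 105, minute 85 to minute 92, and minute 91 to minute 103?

The merged coverage is minute 6 to minute 7, minute 30 to minute 46, minute 62 to minute 66, minute 69 to minute 105.
Gaps within minute 6 to minute 105: minute 7 to minute 30, minute 46 to minute 62, minute 66 to minute 69.

minute 7 to minute 30, minute 46 to minute 62, minute 66 to minute 69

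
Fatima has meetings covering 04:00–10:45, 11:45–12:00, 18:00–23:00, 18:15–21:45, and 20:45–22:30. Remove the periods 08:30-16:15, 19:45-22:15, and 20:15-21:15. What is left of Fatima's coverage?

04:00–08:30, 18:00–19:45, 22:15–23:00

First set merges to 04:00–10:45, 11:45–12:00, 18:00–23:00.
Second set merges to 08:30–16:15, 19:45–22:15.
04:00–10:45 \ B = 04:00–08:30.
11:45–12:00: entirely removed.
18:00–23:00 \ B = 18:00–19:45, 22:15–23:00.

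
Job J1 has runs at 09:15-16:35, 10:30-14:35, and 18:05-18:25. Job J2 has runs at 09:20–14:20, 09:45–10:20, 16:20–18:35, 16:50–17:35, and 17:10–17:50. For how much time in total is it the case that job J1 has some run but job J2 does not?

2 h 5 min

Merge the first list: 09:15–16:35, 18:05–18:25.
Merge the second list: 09:20–14:20, 16:20–18:35.
A \ B = 09:15–09:20, 14:20–16:20.
Total: 5 min + 2 h = 2 h 5 min.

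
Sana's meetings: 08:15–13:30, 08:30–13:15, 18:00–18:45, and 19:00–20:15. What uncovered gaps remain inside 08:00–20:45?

The merged coverage is 08:15–13:30, 18:00–18:45, 19:00–20:15.
Gaps within 08:00–20:45: 08:00–08:15, 13:30–18:00, 18:45–19:00, 20:15–20:45.

08:00–08:15, 13:30–18:00, 18:45–19:00, 20:15–20:45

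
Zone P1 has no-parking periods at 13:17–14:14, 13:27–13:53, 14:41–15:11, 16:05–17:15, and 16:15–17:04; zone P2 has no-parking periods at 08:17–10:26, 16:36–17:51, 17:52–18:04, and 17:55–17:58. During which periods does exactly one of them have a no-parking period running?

Merge the first list: 13:17–14:14, 14:41–15:11, 16:05–17:15.
Merge the second list: 08:17–10:26, 16:36–17:51, 17:52–18:04.
Only in the first: 13:17–14:14, 14:41–15:11, 16:05–16:36.
Only in the second: 08:17–10:26, 17:15–17:51, 17:52–18:04.
Together these are the periods covered by exactly one.

08:17–10:26, 13:17–14:14, 14:41–15:11, 16:05–16:36, 17:15–17:51, 17:52–18:04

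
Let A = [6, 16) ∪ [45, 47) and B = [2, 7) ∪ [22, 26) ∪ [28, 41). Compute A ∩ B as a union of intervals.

[6, 16) meets the second set on [6, 7).
[45, 47): no overlap with the second set.

[6, 7)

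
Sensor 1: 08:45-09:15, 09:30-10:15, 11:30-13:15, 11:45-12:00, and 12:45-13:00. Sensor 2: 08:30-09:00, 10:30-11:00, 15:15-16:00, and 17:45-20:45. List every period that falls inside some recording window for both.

First set merges to 08:45-09:15, 09:30-10:15, 11:30-13:15.
08:45-09:15 overlaps B on 08:45-09:00.
09:30-10:15 falls entirely outside B.
11:30-13:15 falls entirely outside B.

08:45-09:00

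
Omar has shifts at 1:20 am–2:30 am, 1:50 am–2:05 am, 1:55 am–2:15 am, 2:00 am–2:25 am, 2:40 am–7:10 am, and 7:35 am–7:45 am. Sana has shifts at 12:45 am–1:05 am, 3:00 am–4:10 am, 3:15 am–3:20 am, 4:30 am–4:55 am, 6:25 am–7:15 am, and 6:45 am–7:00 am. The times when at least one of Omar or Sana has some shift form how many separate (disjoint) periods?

4

First set merges to 1:20 am–2:30 am, 2:40 am–7:10 am, 7:35 am–7:45 am.
Second set merges to 12:45 am–1:05 am, 3:00 am–4:10 am, 4:30 am–4:55 am, 6:25 am–7:15 am.
A ∪ B = 12:45 am–1:05 am, 1:20 am–2:30 am, 2:40 am–7:15 am, 7:35 am–7:45 am.
That is 4 disjoint pieces.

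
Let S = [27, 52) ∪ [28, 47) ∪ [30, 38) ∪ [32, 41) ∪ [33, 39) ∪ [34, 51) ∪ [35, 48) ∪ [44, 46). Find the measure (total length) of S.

Merged: [27, 52).
Length: 25.

25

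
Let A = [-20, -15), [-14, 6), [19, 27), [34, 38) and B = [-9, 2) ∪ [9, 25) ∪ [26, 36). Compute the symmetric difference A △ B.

[-20, -15) ∪ [-14, -9) ∪ [2, 6) ∪ [9, 19) ∪ [25, 26) ∪ [27, 34) ∪ [36, 38)

Only in the first: [-20, -15), [-14, -9), [2, 6), [25, 26), [36, 38).
Only in the second: [9, 19), [27, 34).
Together these are the periods covered by exactly one.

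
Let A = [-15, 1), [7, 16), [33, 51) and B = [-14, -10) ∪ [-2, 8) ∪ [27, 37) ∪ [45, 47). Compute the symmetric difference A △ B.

Only in the first: [-15, -14), [-10, -2), [8, 16), [37, 45), [47, 51).
Only in the second: [1, 7), [27, 33).
Together these are the periods covered by exactly one.

[-15, -14) ∪ [-10, -2) ∪ [1, 7) ∪ [8, 16) ∪ [27, 33) ∪ [37, 45) ∪ [47, 51)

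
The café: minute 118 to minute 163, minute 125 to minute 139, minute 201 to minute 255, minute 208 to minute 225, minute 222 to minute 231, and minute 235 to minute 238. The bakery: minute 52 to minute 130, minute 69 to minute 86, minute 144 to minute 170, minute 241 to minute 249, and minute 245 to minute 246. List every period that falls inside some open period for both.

minute 118 to minute 130, minute 144 to minute 163, minute 241 to minute 249

First set merges to minute 118 to minute 163, minute 201 to minute 255.
Second set merges to minute 52 to minute 130, minute 144 to minute 170, minute 241 to minute 249.
minute 118 to minute 163 meets the second set on minute 118 to minute 130, minute 144 to minute 163.
minute 201 to minute 255 meets the second set on minute 241 to minute 249.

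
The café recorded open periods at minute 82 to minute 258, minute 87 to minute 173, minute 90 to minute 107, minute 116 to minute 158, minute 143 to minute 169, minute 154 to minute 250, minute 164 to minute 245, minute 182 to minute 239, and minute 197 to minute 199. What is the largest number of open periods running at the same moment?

5

Walk the sorted start/end points keeping a running depth.
The depth first hits 5 at minute 154.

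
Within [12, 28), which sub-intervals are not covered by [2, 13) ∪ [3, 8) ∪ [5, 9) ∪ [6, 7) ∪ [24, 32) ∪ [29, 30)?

[13, 24)

The merged coverage is [2, 13), [24, 32).
Complement within [12, 28): [13, 24).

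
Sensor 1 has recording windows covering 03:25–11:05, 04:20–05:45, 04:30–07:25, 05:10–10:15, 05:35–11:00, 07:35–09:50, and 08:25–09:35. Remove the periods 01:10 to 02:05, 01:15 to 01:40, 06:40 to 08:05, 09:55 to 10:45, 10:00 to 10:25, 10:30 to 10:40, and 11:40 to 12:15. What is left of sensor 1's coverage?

03:25–06:40, 08:05–09:55, 10:45–11:05

Merge the first list: 03:25–11:05.
Merge the second list: 01:10–02:05, 06:40–08:05, 09:55–10:45, 11:40–12:15.
03:25–11:05 minus B → 03:25–06:40, 08:05–09:55, 10:45–11:05.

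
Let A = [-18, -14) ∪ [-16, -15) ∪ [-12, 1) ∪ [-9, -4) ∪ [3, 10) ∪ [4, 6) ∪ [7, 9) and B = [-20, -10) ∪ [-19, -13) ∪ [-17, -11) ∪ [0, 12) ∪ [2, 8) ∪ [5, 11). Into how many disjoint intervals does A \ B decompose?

Merge the first list: [-18, -14), [-12, 1), [3, 10).
Merge the second list: [-20, -10), [0, 12).
A \ B = [-10, 0).
That is 1 disjoint piece.

1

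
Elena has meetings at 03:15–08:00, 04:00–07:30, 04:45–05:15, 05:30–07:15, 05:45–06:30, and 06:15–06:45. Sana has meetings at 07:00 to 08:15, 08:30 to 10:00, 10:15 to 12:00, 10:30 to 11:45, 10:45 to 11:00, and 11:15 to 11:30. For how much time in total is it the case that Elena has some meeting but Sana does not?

Merge the first list: 03:15–08:00.
Merge the second list: 07:00–08:15, 08:30–10:00, 10:15–12:00.
A \ B = 03:15–07:00.
Total: 3 h 45 min.

3 h 45 min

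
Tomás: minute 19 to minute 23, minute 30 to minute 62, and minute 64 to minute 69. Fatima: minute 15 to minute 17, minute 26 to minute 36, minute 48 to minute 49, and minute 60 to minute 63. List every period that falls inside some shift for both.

minute 19 to minute 23: no overlap with the second set.
minute 30 to minute 62 meets the second set on minute 30 to minute 36, minute 48 to minute 49, minute 60 to minute 62.
minute 64 to minute 69: no overlap with the second set.

minute 30 to minute 36, minute 48 to minute 49, minute 60 to minute 62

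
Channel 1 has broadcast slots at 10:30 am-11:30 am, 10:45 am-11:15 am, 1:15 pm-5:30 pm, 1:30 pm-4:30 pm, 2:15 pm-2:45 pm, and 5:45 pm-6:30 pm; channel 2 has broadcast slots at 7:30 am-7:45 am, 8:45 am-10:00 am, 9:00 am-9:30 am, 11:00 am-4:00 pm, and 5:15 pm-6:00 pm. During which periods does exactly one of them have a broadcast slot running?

A, merged: 10:30 am-11:30 am, 1:15 pm-5:30 pm, 5:45 pm-6:30 pm.
B, merged: 7:30 am-7:45 am, 8:45 am-10:00 am, 11:00 am-4:00 pm, 5:15 pm-6:00 pm.
Only in the first: 10:30 am-11:00 am, 4:00 pm-5:15 pm, 6:00 pm-6:30 pm.
Only in the second: 7:30 am-7:45 am, 8:45 am-10:00 am, 11:30 am-1:15 pm, 5:30 pm-5:45 pm.
Together these are the periods covered by exactly one.

7:30 am-7:45 am, 8:45 am-10:00 am, 10:30 am-11:00 am, 11:30 am-1:15 pm, 4:00 pm-5:15 pm, 5:30 pm-5:45 pm, 6:00 pm-6:30 pm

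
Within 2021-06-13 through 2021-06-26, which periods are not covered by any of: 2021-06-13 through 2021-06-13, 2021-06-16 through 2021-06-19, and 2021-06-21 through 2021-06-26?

After merging, the occupied span is 2021-06-13 through 2021-06-13, 2021-06-16 through 2021-06-19, 2021-06-21 through 2021-06-26.
Uncovered inside 2021-06-13 through 2021-06-26: 2021-06-14 through 2021-06-15, 2021-06-20 through 2021-06-20.

2021-06-14 through 2021-06-15, 2021-06-20 through 2021-06-20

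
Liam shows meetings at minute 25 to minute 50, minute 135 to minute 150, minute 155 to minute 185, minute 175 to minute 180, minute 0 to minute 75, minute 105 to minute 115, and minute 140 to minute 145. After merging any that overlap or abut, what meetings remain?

minute 0 to minute 75, minute 105 to minute 115, minute 135 to minute 150, minute 155 to minute 185

Sort by start: minute 0 to minute 75, minute 25 to minute 50, minute 105 to minute 115, minute 135 to minute 150, minute 140 to minute 145, minute 155 to minute 185, minute 175 to minute 180.
minute 25 to minute 50 overlaps/touches minute 0 to minute 75 → extend to minute 0 to minute 75.
minute 105 to minute 115 is disjoint → start new block.
minute 135 to minute 150 is disjoint → start new block.
minute 140 to minute 145 overlaps/touches minute 135 to minute 150 → extend to minute 135 to minute 150.
minute 155 to minute 185 is disjoint → start new block.
minute 175 to minute 180 overlaps/touches minute 155 to minute 185 → extend to minute 155 to minute 185.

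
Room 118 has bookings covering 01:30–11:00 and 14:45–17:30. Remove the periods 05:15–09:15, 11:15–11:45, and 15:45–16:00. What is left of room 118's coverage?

01:30–05:15, 09:15–11:00, 14:45–15:45, 16:00–17:30

01:30–11:00 minus B → 01:30–05:15, 09:15–11:00.
14:45–17:30 minus B → 14:45–15:45, 16:00–17:30.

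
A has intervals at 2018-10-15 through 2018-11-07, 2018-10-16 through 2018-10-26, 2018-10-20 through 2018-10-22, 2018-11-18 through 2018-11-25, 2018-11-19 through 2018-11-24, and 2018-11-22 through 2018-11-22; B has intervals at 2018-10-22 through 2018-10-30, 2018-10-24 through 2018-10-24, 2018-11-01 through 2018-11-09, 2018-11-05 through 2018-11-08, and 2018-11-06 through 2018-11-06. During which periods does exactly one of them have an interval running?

2018-10-15 through 2018-10-21, 2018-10-31 through 2018-10-31, 2018-11-08 through 2018-11-09, 2018-11-18 through 2018-11-25

A, merged: 2018-10-15 through 2018-11-07, 2018-11-18 through 2018-11-25.
B, merged: 2018-10-22 through 2018-10-30, 2018-11-01 through 2018-11-09.
Only in the first: 2018-10-15 through 2018-10-21, 2018-10-31 through 2018-10-31, 2018-11-18 through 2018-11-25.
Only in the second: 2018-11-08 through 2018-11-09.
Together these are the periods covered by exactly one.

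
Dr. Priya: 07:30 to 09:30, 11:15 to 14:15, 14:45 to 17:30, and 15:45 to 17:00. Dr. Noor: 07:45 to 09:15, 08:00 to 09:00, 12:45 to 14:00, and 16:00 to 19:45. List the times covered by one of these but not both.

First set merges to 07:30–09:30, 11:15–14:15, 14:45–17:30.
Second set merges to 07:45–09:15, 12:45–14:00, 16:00–19:45.
A but not B: 07:30–07:45, 09:15–09:30, 11:15–12:45, 14:00–14:15, 14:45–16:00.
B but not A: 17:30–19:45.
Combining gives A △ B.

07:30–07:45, 09:15–09:30, 11:15–12:45, 14:00–14:15, 14:45–16:00, 17:30–19:45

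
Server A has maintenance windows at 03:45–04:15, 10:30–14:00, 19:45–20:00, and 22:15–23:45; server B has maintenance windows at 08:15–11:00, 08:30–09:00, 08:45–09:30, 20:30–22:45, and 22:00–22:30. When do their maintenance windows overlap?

10:30-11:00, 22:15-22:45

Second set merges to 08:15-11:00, 20:30-22:45.
03:45-04:15: no overlap with the second set.
10:30-14:00 meets the second set on 10:30-11:00.
19:45-20:00: no overlap with the second set.
22:15-23:45 meets the second set on 22:15-22:45.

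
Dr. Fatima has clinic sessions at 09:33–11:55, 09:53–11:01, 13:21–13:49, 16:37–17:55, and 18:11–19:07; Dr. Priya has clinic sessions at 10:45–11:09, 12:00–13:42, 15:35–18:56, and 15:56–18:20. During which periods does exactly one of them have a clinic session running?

First set merges to 09:33-11:55, 13:21-13:49, 16:37-17:55, 18:11-19:07.
Second set merges to 10:45-11:09, 12:00-13:42, 15:35-18:56.
A but not B: 09:33-10:45, 11:09-11:55, 13:42-13:49, 18:56-19:07.
B but not A: 12:00-13:21, 15:35-16:37, 17:55-18:11.
Combining gives A △ B.

09:33-10:45, 11:09-11:55, 12:00-13:21, 13:42-13:49, 15:35-16:37, 17:55-18:11, 18:56-19:07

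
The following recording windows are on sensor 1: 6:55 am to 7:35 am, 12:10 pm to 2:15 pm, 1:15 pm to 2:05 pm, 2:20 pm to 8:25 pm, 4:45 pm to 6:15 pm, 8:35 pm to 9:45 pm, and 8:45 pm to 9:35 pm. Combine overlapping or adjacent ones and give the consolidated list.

6:55 am–7:35 am, 12:10 pm–2:15 pm, 2:20 pm–8:25 pm, 8:35 pm–9:45 pm

12:10 pm–2:15 pm is disjoint → start new block.
1:15 pm–2:05 pm overlaps/touches 12:10 pm–2:15 pm → extend to 12:10 pm–2:15 pm.
2:20 pm–8:25 pm is disjoint → start new block.
4:45 pm–6:15 pm overlaps/touches 2:20 pm–8:25 pm → extend to 2:20 pm–8:25 pm.
8:35 pm–9:45 pm is disjoint → start new block.
8:45 pm–9:35 pm overlaps/touches 8:35 pm–9:45 pm → extend to 8:35 pm–9:45 pm.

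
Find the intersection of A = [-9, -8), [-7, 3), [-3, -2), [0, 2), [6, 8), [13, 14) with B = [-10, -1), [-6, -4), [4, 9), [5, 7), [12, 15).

Merge the first list: [-9, -8), [-7, 3), [6, 8), [13, 14).
Merge the second list: [-10, -1), [4, 9), [12, 15).
[-9, -8) ∩ B → [-9, -8).
[-7, 3) ∩ B → [-7, -1).
[6, 8) ∩ B → [6, 8).
[13, 14) ∩ B → [13, 14).

[-9, -8) ∪ [-7, -1) ∪ [6, 8) ∪ [13, 14)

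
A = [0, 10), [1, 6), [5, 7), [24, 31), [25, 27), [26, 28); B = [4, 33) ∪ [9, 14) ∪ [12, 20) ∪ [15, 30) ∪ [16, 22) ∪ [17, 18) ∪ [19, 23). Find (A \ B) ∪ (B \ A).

Merge the first list: [0, 10), [24, 31).
Merge the second list: [4, 33).
Only in the first: [0, 4).
Only in the second: [10, 24), [31, 33).
Together these are the periods covered by exactly one.

[0, 4) ∪ [10, 24) ∪ [31, 33)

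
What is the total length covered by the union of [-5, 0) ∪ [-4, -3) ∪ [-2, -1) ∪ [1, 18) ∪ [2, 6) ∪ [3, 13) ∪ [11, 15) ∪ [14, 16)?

Merged: [-5, 0), [1, 18).
Lengths: 5 + 17 = 22.

22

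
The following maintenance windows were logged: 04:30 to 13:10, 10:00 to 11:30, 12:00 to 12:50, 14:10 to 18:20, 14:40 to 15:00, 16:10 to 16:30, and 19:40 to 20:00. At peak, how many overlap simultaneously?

2

At 10:00, 2 of the intervals are simultaneously active.
No point has more.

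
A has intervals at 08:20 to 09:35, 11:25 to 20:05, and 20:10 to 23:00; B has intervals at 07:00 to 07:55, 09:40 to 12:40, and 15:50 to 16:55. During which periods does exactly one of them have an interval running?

Only in the first: 08:20-09:35, 12:40-15:50, 16:55-20:05, 20:10-23:00.
Only in the second: 07:00-07:55, 09:40-11:25.
Together these are the periods covered by exactly one.

07:00-07:55, 08:20-09:35, 09:40-11:25, 12:40-15:50, 16:55-20:05, 20:10-23:00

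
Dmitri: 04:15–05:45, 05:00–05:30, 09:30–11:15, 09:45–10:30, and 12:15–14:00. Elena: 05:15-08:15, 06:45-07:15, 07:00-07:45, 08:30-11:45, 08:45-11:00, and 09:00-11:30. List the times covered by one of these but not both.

04:15-05:15, 05:45-08:15, 08:30-09:30, 11:15-11:45, 12:15-14:00

Merge the first list: 04:15-05:45, 09:30-11:15, 12:15-14:00.
Merge the second list: 05:15-08:15, 08:30-11:45.
A \ B = 04:15-05:15, 12:15-14:00.
B \ A = 05:45-08:15, 08:30-09:30, 11:15-11:45.
Union of the two gives the symmetric difference.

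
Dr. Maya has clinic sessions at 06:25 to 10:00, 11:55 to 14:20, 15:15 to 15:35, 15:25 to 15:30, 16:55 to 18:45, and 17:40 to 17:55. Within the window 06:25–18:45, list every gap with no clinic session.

10:00–11:55, 14:20–15:15, 15:35–16:55

After merging, the occupied span is 06:25–10:00, 11:55–14:20, 15:15–15:35, 16:55–18:45.
Gaps within 06:25–18:45: 10:00–11:55, 14:20–15:15, 15:35–16:55.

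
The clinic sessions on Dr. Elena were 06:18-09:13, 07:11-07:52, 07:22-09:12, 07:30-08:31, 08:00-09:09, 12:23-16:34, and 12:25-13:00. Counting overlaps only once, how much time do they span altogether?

Merged: 06:18-09:13, 12:23-16:34.
Lengths: 2 h 55 min + 4 h 11 min = 7 h 6 min.

7 h 6 min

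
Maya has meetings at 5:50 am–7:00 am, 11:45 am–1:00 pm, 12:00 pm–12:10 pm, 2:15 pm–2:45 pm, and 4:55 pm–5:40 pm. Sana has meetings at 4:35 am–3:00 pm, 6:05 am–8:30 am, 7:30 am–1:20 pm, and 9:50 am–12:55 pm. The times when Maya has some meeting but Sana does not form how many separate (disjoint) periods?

Merge the first list: 5:50 am-7:00 am, 11:45 am-1:00 pm, 2:15 pm-2:45 pm, 4:55 pm-5:40 pm.
Merge the second list: 4:35 am-3:00 pm.
A \ B = 4:55 pm-5:40 pm.
That is 1 disjoint piece.

1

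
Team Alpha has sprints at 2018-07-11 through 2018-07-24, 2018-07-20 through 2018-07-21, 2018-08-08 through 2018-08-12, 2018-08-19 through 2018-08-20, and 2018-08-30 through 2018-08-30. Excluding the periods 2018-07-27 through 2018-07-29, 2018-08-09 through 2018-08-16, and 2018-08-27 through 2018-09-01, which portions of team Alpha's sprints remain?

2018-07-11 through 2018-07-24, 2018-08-08 through 2018-08-08, 2018-08-19 through 2018-08-20

First set merges to 2018-07-11 through 2018-07-24, 2018-08-08 through 2018-08-12, 2018-08-19 through 2018-08-20, 2018-08-30 through 2018-08-30.
2018-07-11 through 2018-07-24: nothing removed.
2018-08-08 through 2018-08-12 \ B = 2018-08-08 through 2018-08-08.
2018-08-19 through 2018-08-20: nothing removed.
2018-08-30 through 2018-08-30: entirely removed.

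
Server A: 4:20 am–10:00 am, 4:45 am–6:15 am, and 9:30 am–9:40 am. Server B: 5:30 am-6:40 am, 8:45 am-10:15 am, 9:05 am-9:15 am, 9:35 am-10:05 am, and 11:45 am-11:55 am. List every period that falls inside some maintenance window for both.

First set merges to 4:20 am–10:00 am.
Second set merges to 5:30 am–6:40 am, 8:45 am–10:15 am, 11:45 am–11:55 am.
4:20 am–10:00 am ∩ B → 5:30 am–6:40 am, 8:45 am–10:00 am.

5:30 am–6:40 am, 8:45 am–10:00 am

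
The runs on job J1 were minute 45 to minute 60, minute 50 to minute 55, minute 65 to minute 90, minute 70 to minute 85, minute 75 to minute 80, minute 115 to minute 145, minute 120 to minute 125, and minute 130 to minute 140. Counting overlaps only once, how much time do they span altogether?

70 minutes

Merged: minute 45 to minute 60, minute 65 to minute 90, minute 115 to minute 145.
Lengths: 15 minutes + 25 minutes + 30 minutes = 70 minutes.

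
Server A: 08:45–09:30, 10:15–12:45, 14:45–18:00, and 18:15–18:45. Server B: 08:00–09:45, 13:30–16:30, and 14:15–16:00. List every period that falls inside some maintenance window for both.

B, merged: 08:00–09:45, 13:30–16:30.
08:45–09:30 meets the second set on 08:45–09:30.
10:15–12:45: no overlap with the second set.
14:45–18:00 meets the second set on 14:45–16:30.
18:15–18:45: no overlap with the second set.

08:45–09:30, 14:45–16:30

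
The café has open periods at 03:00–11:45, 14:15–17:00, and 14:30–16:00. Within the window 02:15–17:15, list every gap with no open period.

Covered (merged): 03:00–11:45, 14:15–17:00.
Complement within 02:15–17:15: 02:15–03:00, 11:45–14:15, 17:00–17:15.

02:15–03:00, 11:45–14:15, 17:00–17:15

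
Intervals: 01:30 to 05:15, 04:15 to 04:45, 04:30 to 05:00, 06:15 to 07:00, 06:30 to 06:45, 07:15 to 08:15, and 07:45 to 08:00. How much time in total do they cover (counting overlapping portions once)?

5 h 30 min

Merged: 01:30–05:15, 06:15–07:00, 07:15–08:15.
Lengths: 3 h 45 min + 45 min + 1 h = 5 h 30 min.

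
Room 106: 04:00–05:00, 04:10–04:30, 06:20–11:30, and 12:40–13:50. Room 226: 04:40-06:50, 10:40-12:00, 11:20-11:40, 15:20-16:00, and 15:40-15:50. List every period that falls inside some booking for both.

04:40-05:00, 06:20-06:50, 10:40-11:30

A, merged: 04:00-05:00, 06:20-11:30, 12:40-13:50.
B, merged: 04:40-06:50, 10:40-12:00, 15:20-16:00.
04:00-05:00 overlaps B on 04:40-05:00.
06:20-11:30 overlaps B on 06:20-06:50, 10:40-11:30.
12:40-13:50 falls entirely outside B.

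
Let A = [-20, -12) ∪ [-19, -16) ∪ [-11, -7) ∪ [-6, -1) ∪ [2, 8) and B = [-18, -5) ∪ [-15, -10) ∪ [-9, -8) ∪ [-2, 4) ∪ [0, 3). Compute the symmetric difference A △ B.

A, merged: [-20, -12), [-11, -7), [-6, -1), [2, 8).
B, merged: [-18, -5), [-2, 4).
A \ B = [-20, -18), [-5, -2), [4, 8).
B \ A = [-12, -11), [-7, -6), [-1, 2).
Union of the two gives the symmetric difference.

[-20, -18) ∪ [-12, -11) ∪ [-7, -6) ∪ [-5, -2) ∪ [-1, 2) ∪ [4, 8)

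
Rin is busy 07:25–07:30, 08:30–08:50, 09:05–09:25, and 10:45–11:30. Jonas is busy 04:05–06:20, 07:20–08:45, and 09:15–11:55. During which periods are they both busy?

07:25-07:30, 08:30-08:45, 09:15-09:25, 10:45-11:30

07:25-07:30 meets the second set on 07:25-07:30.
08:30-08:50 meets the second set on 08:30-08:45.
09:05-09:25 meets the second set on 09:15-09:25.
10:45-11:30 meets the second set on 10:45-11:30.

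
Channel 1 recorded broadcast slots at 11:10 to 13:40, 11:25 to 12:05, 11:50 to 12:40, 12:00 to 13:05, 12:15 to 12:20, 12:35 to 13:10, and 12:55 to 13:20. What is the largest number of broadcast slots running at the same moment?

4

Sweep endpoints in order; track running count of active intervals.
Peak of 4 reached at 12:00.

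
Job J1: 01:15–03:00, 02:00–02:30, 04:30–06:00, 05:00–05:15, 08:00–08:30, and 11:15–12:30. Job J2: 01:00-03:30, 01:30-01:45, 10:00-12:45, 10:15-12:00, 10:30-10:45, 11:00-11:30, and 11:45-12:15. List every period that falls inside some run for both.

A, merged: 01:15–03:00, 04:30–06:00, 08:00–08:30, 11:15–12:30.
B, merged: 01:00–03:30, 10:00–12:45.
01:15–03:00 meets the second set on 01:15–03:00.
04:30–06:00: no overlap with the second set.
08:00–08:30: no overlap with the second set.
11:15–12:30 meets the second set on 11:15–12:30.

01:15–03:00, 11:15–12:30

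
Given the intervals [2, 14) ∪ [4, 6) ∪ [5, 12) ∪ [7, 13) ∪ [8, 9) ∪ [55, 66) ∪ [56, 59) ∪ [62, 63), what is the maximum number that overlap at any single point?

At 8, 4 of the intervals are simultaneously active.
No point has more.

4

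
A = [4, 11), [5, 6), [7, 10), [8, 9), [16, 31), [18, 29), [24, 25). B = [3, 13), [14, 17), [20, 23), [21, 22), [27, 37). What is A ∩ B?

[4, 11) ∪ [16, 17) ∪ [20, 23) ∪ [27, 31)

A, merged: [4, 11), [16, 31).
B, merged: [3, 13), [14, 17), [20, 23), [27, 37).
[4, 11) overlaps B on [4, 11).
[16, 31) overlaps B on [16, 17), [20, 23), [27, 31).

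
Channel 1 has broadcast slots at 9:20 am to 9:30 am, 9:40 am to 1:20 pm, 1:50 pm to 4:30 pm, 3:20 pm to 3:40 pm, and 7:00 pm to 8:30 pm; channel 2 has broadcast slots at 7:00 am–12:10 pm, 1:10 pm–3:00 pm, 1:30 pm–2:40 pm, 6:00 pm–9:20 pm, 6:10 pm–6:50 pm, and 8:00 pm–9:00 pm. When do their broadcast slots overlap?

9:20 am–9:30 am, 9:40 am–12:10 pm, 1:10 pm–1:20 pm, 1:50 pm–3:00 pm, 7:00 pm–8:30 pm

Merge the first list: 9:20 am–9:30 am, 9:40 am–1:20 pm, 1:50 pm–4:30 pm, 7:00 pm–8:30 pm.
Merge the second list: 7:00 am–12:10 pm, 1:10 pm–3:00 pm, 6:00 pm–9:20 pm.
9:20 am–9:30 am meets the second set on 9:20 am–9:30 am.
9:40 am–1:20 pm meets the second set on 9:40 am–12:10 pm, 1:10 pm–1:20 pm.
1:50 pm–4:30 pm meets the second set on 1:50 pm–3:00 pm.
7:00 pm–8:30 pm meets the second set on 7:00 pm–8:30 pm.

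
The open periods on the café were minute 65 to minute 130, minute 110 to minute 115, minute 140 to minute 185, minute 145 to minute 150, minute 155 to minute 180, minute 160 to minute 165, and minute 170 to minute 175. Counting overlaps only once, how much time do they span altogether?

110 minutes

Merged: minute 65 to minute 130, minute 140 to minute 185.
Lengths: 65 minutes + 45 minutes = 110 minutes.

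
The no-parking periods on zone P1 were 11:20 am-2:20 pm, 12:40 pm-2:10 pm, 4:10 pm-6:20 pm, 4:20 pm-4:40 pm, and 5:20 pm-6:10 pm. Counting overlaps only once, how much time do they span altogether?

Merged: 11:20 am–2:20 pm, 4:10 pm–6:20 pm.
Lengths: 3 h + 2 h 10 min = 5 h 10 min.

5 h 10 min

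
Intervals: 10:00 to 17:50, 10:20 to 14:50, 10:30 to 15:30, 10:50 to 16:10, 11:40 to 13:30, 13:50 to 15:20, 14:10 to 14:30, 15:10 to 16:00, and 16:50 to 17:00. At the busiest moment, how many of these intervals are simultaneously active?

6

Sweep endpoints in order; track running count of active intervals.
Peak of 6 reached at 14:10.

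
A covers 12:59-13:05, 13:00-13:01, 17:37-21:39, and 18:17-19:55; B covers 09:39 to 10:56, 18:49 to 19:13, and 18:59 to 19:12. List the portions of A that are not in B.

A, merged: 12:59-13:05, 17:37-21:39.
B, merged: 09:39-10:56, 18:49-19:13.
12:59-13:05: nothing removed.
17:37-21:39 \ B = 17:37-18:49, 19:13-21:39.

12:59-13:05, 17:37-18:49, 19:13-21:39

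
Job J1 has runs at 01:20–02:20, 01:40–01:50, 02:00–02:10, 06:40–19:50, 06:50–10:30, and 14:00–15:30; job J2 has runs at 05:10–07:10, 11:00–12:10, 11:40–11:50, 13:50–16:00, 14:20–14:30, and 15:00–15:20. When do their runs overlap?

A, merged: 01:20–02:20, 06:40–19:50.
B, merged: 05:10–07:10, 11:00–12:10, 13:50–16:00.
01:20–02:20: no overlap with the second set.
06:40–19:50 meets the second set on 06:40–07:10, 11:00–12:10, 13:50–16:00.

06:40–07:10, 11:00–12:10, 13:50–16:00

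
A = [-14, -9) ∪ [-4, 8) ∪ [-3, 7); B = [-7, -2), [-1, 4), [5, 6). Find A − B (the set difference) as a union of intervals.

[-14, -9) ∪ [-2, -1) ∪ [4, 5) ∪ [6, 8)

First set merges to [-14, -9), [-4, 8).
[-14, -9) is untouched.
[-4, 8) with B removed leaves [-2, -1), [4, 5), [6, 8).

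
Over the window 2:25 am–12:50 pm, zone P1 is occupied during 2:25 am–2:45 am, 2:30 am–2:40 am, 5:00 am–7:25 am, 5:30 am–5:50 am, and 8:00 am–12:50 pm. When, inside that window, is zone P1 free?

Covered (merged): 2:25 am–2:45 am, 5:00 am–7:25 am, 8:00 am–12:50 pm.
Complement within 2:25 am–12:50 pm: 2:45 am–5:00 am, 7:25 am–8:00 am.

2:45 am–5:00 am, 7:25 am–8:00 am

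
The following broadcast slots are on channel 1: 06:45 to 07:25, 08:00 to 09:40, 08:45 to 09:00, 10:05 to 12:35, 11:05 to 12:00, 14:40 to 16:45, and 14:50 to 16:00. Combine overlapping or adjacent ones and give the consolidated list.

06:45-07:25, 08:00-09:40, 10:05-12:35, 14:40-16:45

08:00-09:40 is disjoint → start new block.
08:45-09:00 overlaps/touches 08:00-09:40 → extend to 08:00-09:40.
10:05-12:35 is disjoint → start new block.
11:05-12:00 overlaps/touches 10:05-12:35 → extend to 10:05-12:35.
14:40-16:45 is disjoint → start new block.
14:50-16:00 overlaps/touches 14:40-16:45 → extend to 14:40-16:45.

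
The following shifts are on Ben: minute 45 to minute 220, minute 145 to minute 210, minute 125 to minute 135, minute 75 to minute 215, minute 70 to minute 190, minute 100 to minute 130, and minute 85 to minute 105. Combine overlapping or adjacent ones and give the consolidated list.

minute 45 to minute 220

Sort by start: minute 45 to minute 220, minute 70 to minute 190, minute 75 to minute 215, minute 85 to minute 105, minute 100 to minute 130, minute 125 to minute 135, minute 145 to minute 210.
minute 70 to minute 190 overlaps/touches minute 45 to minute 220 → extend to minute 45 to minute 220.
minute 75 to minute 215 overlaps/touches minute 45 to minute 220 → extend to minute 45 to minute 220.
minute 85 to minute 105 overlaps/touches minute 45 to minute 220 → extend to minute 45 to minute 220.
minute 100 to minute 130 overlaps/touches minute 45 to minute 220 → extend to minute 45 to minute 220.
minute 125 to minute 135 overlaps/touches minute 45 to minute 220 → extend to minute 45 to minute 220.
minute 145 to minute 210 overlaps/touches minute 45 to minute 220 → extend to minute 45 to minute 220.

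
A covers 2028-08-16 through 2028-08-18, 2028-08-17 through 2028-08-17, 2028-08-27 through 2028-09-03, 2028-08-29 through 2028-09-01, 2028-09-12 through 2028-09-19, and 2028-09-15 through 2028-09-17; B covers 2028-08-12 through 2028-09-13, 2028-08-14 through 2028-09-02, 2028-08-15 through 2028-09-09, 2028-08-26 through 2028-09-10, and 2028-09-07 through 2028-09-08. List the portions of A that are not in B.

Merge the first list: 2028-08-16 through 2028-08-18, 2028-08-27 through 2028-09-03, 2028-09-12 through 2028-09-19.
Merge the second list: 2028-08-12 through 2028-09-13.
2028-08-16 through 2028-08-18: fully covered by B → removed.
2028-08-27 through 2028-09-03: fully covered by B → removed.
2028-09-12 through 2028-09-19 minus B → 2028-09-14 through 2028-09-19.

2028-09-14 through 2028-09-19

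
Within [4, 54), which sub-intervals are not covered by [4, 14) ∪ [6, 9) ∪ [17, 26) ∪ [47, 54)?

Covered (merged): [4, 14), [17, 26), [47, 54).
Complement within [4, 54): [14, 17), [26, 47).

[14, 17) ∪ [26, 47)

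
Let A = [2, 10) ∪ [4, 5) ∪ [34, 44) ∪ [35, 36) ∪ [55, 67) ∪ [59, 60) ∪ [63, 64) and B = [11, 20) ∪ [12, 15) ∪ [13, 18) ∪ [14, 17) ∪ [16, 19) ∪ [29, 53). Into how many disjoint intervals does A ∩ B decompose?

A, merged: [2, 10), [34, 44), [55, 67).
B, merged: [11, 20), [29, 53).
A ∩ B = [34, 44).
That is 1 disjoint piece.

1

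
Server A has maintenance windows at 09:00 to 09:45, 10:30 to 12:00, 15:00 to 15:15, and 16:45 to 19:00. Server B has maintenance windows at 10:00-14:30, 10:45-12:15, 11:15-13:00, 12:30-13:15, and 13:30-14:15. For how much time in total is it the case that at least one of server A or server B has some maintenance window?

Second set merges to 10:00–14:30.
A ∪ B = 09:00–09:45, 10:00–14:30, 15:00–15:15, 16:45–19:00.
Total: 45 min + 4 h 30 min + 15 min + 2 h 15 min = 7 h 45 min.

7 h 45 min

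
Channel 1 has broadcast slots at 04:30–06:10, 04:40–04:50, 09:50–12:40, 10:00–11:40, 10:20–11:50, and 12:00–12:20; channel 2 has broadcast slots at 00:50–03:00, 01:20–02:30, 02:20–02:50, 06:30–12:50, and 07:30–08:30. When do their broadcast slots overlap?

09:50–12:40

Merge the first list: 04:30–06:10, 09:50–12:40.
Merge the second list: 00:50–03:00, 06:30–12:50.
04:30–06:10 falls entirely outside B.
09:50–12:40 overlaps B on 09:50–12:40.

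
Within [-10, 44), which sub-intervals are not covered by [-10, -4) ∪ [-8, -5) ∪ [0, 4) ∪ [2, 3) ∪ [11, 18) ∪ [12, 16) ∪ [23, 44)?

Covered (merged): [-10, -4), [0, 4), [11, 18), [23, 44).
Complement within [-10, 44): [-4, 0), [4, 11), [18, 23).

[-4, 0) ∪ [4, 11) ∪ [18, 23)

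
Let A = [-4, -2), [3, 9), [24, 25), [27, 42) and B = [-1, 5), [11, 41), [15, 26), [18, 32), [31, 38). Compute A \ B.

[-4, -2) ∪ [5, 9) ∪ [41, 42)

Second set merges to [-1, 5), [11, 41).
[-4, -2): no B overlap → unchanged.
[3, 9) minus B → [5, 9).
[24, 25): fully covered by B → removed.
[27, 42) minus B → [41, 42).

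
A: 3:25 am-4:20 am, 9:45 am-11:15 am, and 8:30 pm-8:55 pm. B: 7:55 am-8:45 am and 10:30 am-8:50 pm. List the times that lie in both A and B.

10:30 am-11:15 am, 8:30 pm-8:50 pm

3:25 am-4:20 am meets no B interval.
9:45 am-11:15 am ∩ B → 10:30 am-11:15 am.
8:30 pm-8:55 pm ∩ B → 8:30 pm-8:50 pm.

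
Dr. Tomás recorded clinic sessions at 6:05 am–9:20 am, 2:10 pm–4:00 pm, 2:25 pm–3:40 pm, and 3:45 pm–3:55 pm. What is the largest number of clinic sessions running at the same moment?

2

At 2:25 pm, 2 of the intervals are simultaneously active.
No point has more.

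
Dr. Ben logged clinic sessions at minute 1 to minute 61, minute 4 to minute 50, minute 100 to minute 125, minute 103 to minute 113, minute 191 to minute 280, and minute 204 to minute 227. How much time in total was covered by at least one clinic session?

Merged: minute 1 to minute 61, minute 100 to minute 125, minute 191 to minute 280.
Lengths: 60 minutes + 25 minutes + 89 minutes = 174 minutes.

174 minutes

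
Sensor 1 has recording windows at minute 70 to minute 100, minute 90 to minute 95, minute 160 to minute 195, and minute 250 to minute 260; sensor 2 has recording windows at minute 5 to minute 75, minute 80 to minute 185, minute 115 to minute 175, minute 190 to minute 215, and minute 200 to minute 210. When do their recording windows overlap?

minute 70 to minute 75, minute 80 to minute 100, minute 160 to minute 185, minute 190 to minute 195

Merge the first list: minute 70 to minute 100, minute 160 to minute 195, minute 250 to minute 260.
Merge the second list: minute 5 to minute 75, minute 80 to minute 185, minute 190 to minute 215.
minute 70 to minute 100 overlaps B on minute 70 to minute 75, minute 80 to minute 100.
minute 160 to minute 195 overlaps B on minute 160 to minute 185, minute 190 to minute 195.
minute 250 to minute 260 falls entirely outside B.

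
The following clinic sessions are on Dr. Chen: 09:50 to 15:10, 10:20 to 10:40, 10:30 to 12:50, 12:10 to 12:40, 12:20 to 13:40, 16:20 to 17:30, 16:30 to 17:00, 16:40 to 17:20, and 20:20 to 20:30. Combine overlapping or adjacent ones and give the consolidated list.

09:50–15:10, 16:20–17:30, 20:20–20:30

10:20–10:40 overlaps/touches 09:50–15:10 → extend to 09:50–15:10.
10:30–12:50 overlaps/touches 09:50–15:10 → extend to 09:50–15:10.
12:10–12:40 overlaps/touches 09:50–15:10 → extend to 09:50–15:10.
12:20–13:40 overlaps/touches 09:50–15:10 → extend to 09:50–15:10.
16:20–17:30 is disjoint → start new block.
16:30–17:00 overlaps/touches 16:20–17:30 → extend to 16:20–17:30.
16:40–17:20 overlaps/touches 16:20–17:30 → extend to 16:20–17:30.
20:20–20:30 is disjoint → start new block.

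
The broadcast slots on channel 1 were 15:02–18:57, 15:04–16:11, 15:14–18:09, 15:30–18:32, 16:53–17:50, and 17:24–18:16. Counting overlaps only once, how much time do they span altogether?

3 h 55 min

Merged: 15:02–18:57.
Length: 3 h 55 min.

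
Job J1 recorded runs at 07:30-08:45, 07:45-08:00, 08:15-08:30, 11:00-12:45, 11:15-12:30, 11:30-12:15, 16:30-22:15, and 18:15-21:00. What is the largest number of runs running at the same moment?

Walk the sorted start/end points keeping a running depth.
The depth first hits 3 at 11:30.

3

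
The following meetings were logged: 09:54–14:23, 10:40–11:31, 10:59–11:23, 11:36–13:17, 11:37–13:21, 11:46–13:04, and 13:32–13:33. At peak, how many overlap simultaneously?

At 11:46, 4 of the intervals are simultaneously active.
No point has more.

4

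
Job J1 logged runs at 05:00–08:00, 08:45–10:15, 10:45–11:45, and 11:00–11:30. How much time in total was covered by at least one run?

Merged: 05:00-08:00, 08:45-10:15, 10:45-11:45.
Lengths: 3 h + 1 h 30 min + 1 h = 5 h 30 min.

5 h 30 min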